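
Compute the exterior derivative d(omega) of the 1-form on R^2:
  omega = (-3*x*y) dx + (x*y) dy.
d(omega) = (3*x + y) dx ∧ dy

For a 1-form omega = sum_i f_i dx_i, the exterior derivative is
  d(omega) = sum_{i < j} (∂f_j/∂x_i - ∂f_i/∂x_j) dx_i ∧ dx_j.
  coefficient of dx ∧ dy: ∂f_2/∂x - ∂f_1/∂y = ∂(x*y)/∂x - ∂(-3*x*y)/∂y = 3*x + y
Assembling: d(omega) = (3*x + y) dx ∧ dy.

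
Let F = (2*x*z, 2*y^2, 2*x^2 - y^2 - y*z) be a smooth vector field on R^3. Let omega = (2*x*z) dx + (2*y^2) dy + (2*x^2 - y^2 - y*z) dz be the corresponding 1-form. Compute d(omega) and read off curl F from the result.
d(omega) = (-2*y - z) dy ∧ dz + (-2*x) dz ∧ dx + (0) dx ∧ dy; curl F = (-2*y - z, -2*x, 0)

d omega = sum_{i<j} (∂f_j/∂x_i - ∂f_i/∂x_j) dx_i ∧ dx_j. Under the identification (dy ∧ dz, dz ∧ dx, dx ∧ dy) ↔ (e_x, e_y, e_z), the coefficients are exactly the components of curl F. Compute:
  ∂R/∂y - ∂Q/∂z = (-2*y - z) - (0) = -2*y - z
  ∂P/∂z - ∂R/∂x = (2*x) - (4*x) = -2*x
  ∂Q/∂x - ∂P/∂y = (0) - (0) = 0.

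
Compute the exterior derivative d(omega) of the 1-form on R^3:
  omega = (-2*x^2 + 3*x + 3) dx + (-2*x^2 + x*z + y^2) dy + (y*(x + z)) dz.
d(omega) = (-4*x + z) dx ∧ dy + (y) dx ∧ dz + (z) dy ∧ dz

For a 1-form omega = sum_i f_i dx_i, the exterior derivative is
  d(omega) = sum_{i < j} (∂f_j/∂x_i - ∂f_i/∂x_j) dx_i ∧ dx_j.
  coefficient of dx ∧ dy: ∂f_2/∂x - ∂f_1/∂y = ∂(-2*x^2 + x*z + y^2)/∂x - ∂(-2*x^2 + 3*x + 3)/∂y = -4*x + z
  coefficient of dx ∧ dz: ∂f_3/∂x - ∂f_1/∂z = ∂(y*(x + z))/∂x - ∂(-2*x^2 + 3*x + 3)/∂z = y
  coefficient of dy ∧ dz: ∂f_3/∂y - ∂f_2/∂z = ∂(y*(x + z))/∂y - ∂(-2*x^2 + x*z + y^2)/∂z = z
Assembling: d(omega) = (-4*x + z) dx ∧ dy + (y) dx ∧ dz + (z) dy ∧ dz.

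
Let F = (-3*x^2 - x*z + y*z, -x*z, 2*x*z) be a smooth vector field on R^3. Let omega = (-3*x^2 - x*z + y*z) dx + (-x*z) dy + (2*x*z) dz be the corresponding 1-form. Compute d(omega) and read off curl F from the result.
d(omega) = (x) dy ∧ dz + (-x + y - 2*z) dz ∧ dx + (-2*z) dx ∧ dy; curl F = (x, -x + y - 2*z, -2*z)

d omega = sum_{i<j} (∂f_j/∂x_i - ∂f_i/∂x_j) dx_i ∧ dx_j. Under the identification (dy ∧ dz, dz ∧ dx, dx ∧ dy) ↔ (e_x, e_y, e_z), the coefficients are exactly the components of curl F. Compute:
  ∂R/∂y - ∂Q/∂z = (0) - (-x) = x
  ∂P/∂z - ∂R/∂x = (-x + y) - (2*z) = -x + y - 2*z
  ∂Q/∂x - ∂P/∂y = (-z) - (z) = -2*z.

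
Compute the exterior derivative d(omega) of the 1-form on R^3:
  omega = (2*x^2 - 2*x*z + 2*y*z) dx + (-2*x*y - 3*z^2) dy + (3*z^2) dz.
d(omega) = (-2*y - 2*z) dx ∧ dy + (2*x - 2*y) dx ∧ dz + (6*z) dy ∧ dz

For a 1-form omega = sum_i f_i dx_i, the exterior derivative is
  d(omega) = sum_{i < j} (∂f_j/∂x_i - ∂f_i/∂x_j) dx_i ∧ dx_j.
  coefficient of dx ∧ dy: ∂f_2/∂x - ∂f_1/∂y = ∂(-2*x*y - 3*z^2)/∂x - ∂(2*x^2 - 2*x*z + 2*y*z)/∂y = -2*y - 2*z
  coefficient of dx ∧ dz: ∂f_3/∂x - ∂f_1/∂z = ∂(3*z^2)/∂x - ∂(2*x^2 - 2*x*z + 2*y*z)/∂z = 2*x - 2*y
  coefficient of dy ∧ dz: ∂f_3/∂y - ∂f_2/∂z = ∂(3*z^2)/∂y - ∂(-2*x*y - 3*z^2)/∂z = 6*z
Assembling: d(omega) = (-2*y - 2*z) dx ∧ dy + (2*x - 2*y) dx ∧ dz + (6*z) dy ∧ dz.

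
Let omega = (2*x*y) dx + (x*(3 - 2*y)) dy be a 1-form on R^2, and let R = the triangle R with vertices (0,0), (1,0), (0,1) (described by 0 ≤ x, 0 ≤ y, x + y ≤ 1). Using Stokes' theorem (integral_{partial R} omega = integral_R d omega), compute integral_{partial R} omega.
integral_(partial R) omega = 5/6

Stokes: integral_partial_R omega = integral_R d omega with d omega = (∂Q/∂x - ∂P/∂y) dx ∧ dy.
  ∂Q/∂x = 3 - 2*y
  ∂P/∂y = 2*x
  integrand = ∂Q/∂x - ∂P/∂y = -2*x - 2*y + 3.
Integrating over R: integral_0^1 integral_0^{1-x} (-2*x - 2*y + 3) dy dx = 5/6.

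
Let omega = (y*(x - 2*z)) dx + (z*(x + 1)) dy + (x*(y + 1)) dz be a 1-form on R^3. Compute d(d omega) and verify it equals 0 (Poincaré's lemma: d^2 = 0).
d(d omega) = 0

Step 1: d omega = sum_{i<j} (∂f_j/∂x_i - ∂f_i/∂x_j) dx_i ∧ dx_j:
  coeff of dx ∧ dy: -x + 3*z
  coeff of dx ∧ dz: 3*y + 1
  coeff of dy ∧ dz: -1
Step 2: Apply d again to each 2-form coefficient. The only possible 3-form in R^3 is dx ∧ dy ∧ dz, with coefficient
  ∂(coeff of dy∧dz)/∂x - ∂(coeff of dx∧dz)/∂y + ∂(coeff of dx∧dy)/∂z
  = ∂/∂x (-1) - ∂/∂y (3*y + 1) + ∂/∂z (-x + 3*z).
Each of these terms simplifies to sums of mixed partials that cancel in pairs. The result is 0 (by equality of mixed partials for smooth functions — Schwarz / Clairaut).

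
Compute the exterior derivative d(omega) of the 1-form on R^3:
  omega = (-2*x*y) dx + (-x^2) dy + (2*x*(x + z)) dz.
d(omega) = (4*x + 2*z) dx ∧ dz

For a 1-form omega = sum_i f_i dx_i, the exterior derivative is
  d(omega) = sum_{i < j} (∂f_j/∂x_i - ∂f_i/∂x_j) dx_i ∧ dx_j.
  coefficient of dx ∧ dz: ∂f_3/∂x - ∂f_1/∂z = ∂(2*x*(x + z))/∂x - ∂(-2*x*y)/∂z = 4*x + 2*z
Assembling: d(omega) = (4*x + 2*z) dx ∧ dz.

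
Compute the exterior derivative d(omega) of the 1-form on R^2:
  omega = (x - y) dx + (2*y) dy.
d(omega) = (1) dx ∧ dy

For a 1-form omega = sum_i f_i dx_i, the exterior derivative is
  d(omega) = sum_{i < j} (∂f_j/∂x_i - ∂f_i/∂x_j) dx_i ∧ dx_j.
  coefficient of dx ∧ dy: ∂f_2/∂x - ∂f_1/∂y = ∂(2*y)/∂x - ∂(x - y)/∂y = 1
Assembling: d(omega) = (1) dx ∧ dy.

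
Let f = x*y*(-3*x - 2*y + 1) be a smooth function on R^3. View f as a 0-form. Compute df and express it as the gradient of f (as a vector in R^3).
df = (y*(-6*x - 2*y + 1)) dx + (x*(-3*x - 4*y + 1)) dy + (0) dz; grad f = (y*(-6*x - 2*y + 1), x*(-3*x - 4*y + 1), 0)

For a 0-form f, d f = (∂f/∂x) dx + (∂f/∂y) dy + (∂f/∂z) dz. The components of the vector representation are exactly the entries of grad f in Cartesian coordinates:
  ∂f/∂x = y*(-6*x - 2*y + 1)
  ∂f/∂y = x*(-3*x - 4*y + 1)
  ∂f/∂z = 0.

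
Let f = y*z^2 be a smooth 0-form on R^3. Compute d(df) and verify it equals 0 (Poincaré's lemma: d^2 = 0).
d(df) = 0

Step 1: df = sum_i (∂f/∂x_i) dx_i = (0) dx + (z^2) dy + (2*y*z) dz.
Step 2: Apply d again. Using the 1-form formula, the coefficient of dx ∧ dy in d(df) is ∂^2 f/∂x ∂y - ∂^2 f/∂y ∂x = (0) - (0) = 0 (equality of mixed partials for smooth f).
Similarly for dx ∧ dz and dy ∧ dz — all coefficients vanish. So d(df) = 0.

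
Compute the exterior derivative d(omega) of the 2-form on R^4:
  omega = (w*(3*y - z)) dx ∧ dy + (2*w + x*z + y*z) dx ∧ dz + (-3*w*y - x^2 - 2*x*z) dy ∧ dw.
d(omega) = (-w - z) dx ∧ dy ∧ dz + (-2*x + 3*y - 3*z) dx ∧ dy ∧ dw + (2) dx ∧ dz ∧ dw + (2*x) dy ∧ dz ∧ dw

For a 2-form omega = sum_{i<j} g_{ij} dx_i ∧ dx_j, the exterior derivative is
  d(omega) = sum_{i<j} d(g_{ij}) ∧ dx_i ∧ dx_j = sum_{i<j, k} (∂g_{ij}/∂x_k) dx_k ∧ dx_i ∧ dx_j.
Expand each term, using dx_k ∧ dx_i ∧ dx_j = sgn(permutation) dx_{(a)} ∧ dx_{(b)} ∧ dx_{(c)} with (a < b < c) sorted:
  d(w*(3*y - z)) includes (∂/∂z)(w*(3*y - z)) dz = (-w) dz, which multiplied by dx ∧ dy gives (-w) dx ∧ dy ∧ dz
  d(w*(3*y - z)) includes (∂/∂w)(w*(3*y - z)) dw = (3*y - z) dw, which multiplied by dx ∧ dy gives (3*y - z) dx ∧ dy ∧ dw
  d(2*w + x*z + y*z) includes (∂/∂y)(2*w + x*z + y*z) dy = (z) dy, which multiplied by dx ∧ dz gives (-z) dx ∧ dy ∧ dz
  d(2*w + x*z + y*z) includes (∂/∂w)(2*w + x*z + y*z) dw = (2) dw, which multiplied by dx ∧ dz gives (2) dx ∧ dz ∧ dw
  d(-3*w*y - x^2 - 2*x*z) includes (∂/∂x)(-3*w*y - x^2 - 2*x*z) dx = (-2*x - 2*z) dx, which multiplied by dy ∧ dw gives (-2*x - 2*z) dx ∧ dy ∧ dw
  d(-3*w*y - x^2 - 2*x*z) includes (∂/∂z)(-3*w*y - x^2 - 2*x*z) dz = (-2*x) dz, which multiplied by dy ∧ dw gives (2*x) dy ∧ dz ∧ dw
Collecting like 3-forms: d(omega) = (-w - z) dx ∧ dy ∧ dz + (-2*x + 3*y - 3*z) dx ∧ dy ∧ dw + (2) dx ∧ dz ∧ dw + (2*x) dy ∧ dz ∧ dw.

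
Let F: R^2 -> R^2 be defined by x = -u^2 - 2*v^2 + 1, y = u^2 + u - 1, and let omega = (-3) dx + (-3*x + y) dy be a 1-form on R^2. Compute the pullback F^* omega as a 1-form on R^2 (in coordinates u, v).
F^* omega = (8*u^3 + 6*u^2 + 12*u*v^2 - u + 6*v^2 - 4) du + (12*v) dv

Using F^*(f dg) = (f ∘ F) d(g ∘ F), substitute each coordinate x_i by F_i(u, v) in f_i, and replace dx_i by d F_i = (∂F_i/∂u) du + (∂F_i/∂v) dv.
  For the x component: f_1(F) = -3; d F_1 = (-2*u) du + (-4*v) dv
  For the y component: f_2(F) = 4*u^2 + u + 6*v^2 - 4; d F_2 = (2*u + 1) du + (0) dv
Combining and collecting du, dv coefficients:
  coeff of du: 8*u^3 + 6*u^2 + 12*u*v^2 - u + 6*v^2 - 4
  coeff of dv: 12*v
F^* omega = (8*u^3 + 6*u^2 + 12*u*v^2 - u + 6*v^2 - 4) du + (12*v) dv.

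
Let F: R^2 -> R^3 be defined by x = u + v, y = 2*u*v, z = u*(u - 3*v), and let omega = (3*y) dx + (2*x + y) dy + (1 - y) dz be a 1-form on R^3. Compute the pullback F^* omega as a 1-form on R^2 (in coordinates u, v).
F^* omega = (-4*u^2*v + 10*u*v^2 + 10*u*v + 2*u + 4*v^2 - 3*v) du + (u*(10*u*v + 4*u + 10*v - 3)) dv

Using F^*(f dg) = (f ∘ F) d(g ∘ F), substitute each coordinate x_i by F_i(u, v) in f_i, and replace dx_i by d F_i = (∂F_i/∂u) du + (∂F_i/∂v) dv.
  For the x component: f_1(F) = 6*u*v; d F_1 = (1) du + (1) dv
  For the y component: f_2(F) = 2*u*v + 2*u + 2*v; d F_2 = (2*v) du + (2*u) dv
  For the z component: f_3(F) = -2*u*v + 1; d F_3 = (2*u - 3*v) du + (-3*u) dv
Combining and collecting du, dv coefficients:
  coeff of du: -4*u^2*v + 10*u*v^2 + 10*u*v + 2*u + 4*v^2 - 3*v
  coeff of dv: u*(10*u*v + 4*u + 10*v - 3)
F^* omega = (-4*u^2*v + 10*u*v^2 + 10*u*v + 2*u + 4*v^2 - 3*v) du + (u*(10*u*v + 4*u + 10*v - 3)) dv.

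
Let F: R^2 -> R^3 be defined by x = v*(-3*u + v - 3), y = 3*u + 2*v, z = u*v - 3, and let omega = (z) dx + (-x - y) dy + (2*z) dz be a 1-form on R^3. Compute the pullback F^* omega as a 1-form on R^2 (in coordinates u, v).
F^* omega = (-u*v^2 + 9*u*v - 9*u - 3*v^2 + 6*v) du + (-u^2*v + 2*u*v^2 + 3*u*v - 3*u - 2*v^2 - 4*v + 9) dv

Using F^*(f dg) = (f ∘ F) d(g ∘ F), substitute each coordinate x_i by F_i(u, v) in f_i, and replace dx_i by d F_i = (∂F_i/∂u) du + (∂F_i/∂v) dv.
  For the x component: f_1(F) = u*v - 3; d F_1 = (-3*v) du + (-3*u + 2*v - 3) dv
  For the y component: f_2(F) = 3*u*v - 3*u - v^2 + v; d F_2 = (3) du + (2) dv
  For the z component: f_3(F) = 2*u*v - 6; d F_3 = (v) du + (u) dv
Combining and collecting du, dv coefficients:
  coeff of du: -u*v^2 + 9*u*v - 9*u - 3*v^2 + 6*v
  coeff of dv: -u^2*v + 2*u*v^2 + 3*u*v - 3*u - 2*v^2 - 4*v + 9
F^* omega = (-u*v^2 + 9*u*v - 9*u - 3*v^2 + 6*v) du + (-u^2*v + 2*u*v^2 + 3*u*v - 3*u - 2*v^2 - 4*v + 9) dv.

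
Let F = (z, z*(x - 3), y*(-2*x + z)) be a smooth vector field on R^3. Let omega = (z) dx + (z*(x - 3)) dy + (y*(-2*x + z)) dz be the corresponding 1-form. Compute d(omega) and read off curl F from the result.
d(omega) = (-3*x + z + 3) dy ∧ dz + (2*y + 1) dz ∧ dx + (z) dx ∧ dy; curl F = (-3*x + z + 3, 2*y + 1, z)

d omega = sum_{i<j} (∂f_j/∂x_i - ∂f_i/∂x_j) dx_i ∧ dx_j. Under the identification (dy ∧ dz, dz ∧ dx, dx ∧ dy) ↔ (e_x, e_y, e_z), the coefficients are exactly the components of curl F. Compute:
  ∂R/∂y - ∂Q/∂z = (-2*x + z) - (x - 3) = -3*x + z + 3
  ∂P/∂z - ∂R/∂x = (1) - (-2*y) = 2*y + 1
  ∂Q/∂x - ∂P/∂y = (z) - (0) = z.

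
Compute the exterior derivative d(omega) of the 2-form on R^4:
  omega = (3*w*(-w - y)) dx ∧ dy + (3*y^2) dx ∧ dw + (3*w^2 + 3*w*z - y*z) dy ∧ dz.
d(omega) = (-6*w - 9*y) dx ∧ dy ∧ dw + (6*w + 3*z) dy ∧ dz ∧ dw

For a 2-form omega = sum_{i<j} g_{ij} dx_i ∧ dx_j, the exterior derivative is
  d(omega) = sum_{i<j} d(g_{ij}) ∧ dx_i ∧ dx_j = sum_{i<j, k} (∂g_{ij}/∂x_k) dx_k ∧ dx_i ∧ dx_j.
Expand each term, using dx_k ∧ dx_i ∧ dx_j = sgn(permutation) dx_{(a)} ∧ dx_{(b)} ∧ dx_{(c)} with (a < b < c) sorted:
  d(3*w*(-w - y)) includes (∂/∂w)(3*w*(-w - y)) dw = (-6*w - 3*y) dw, which multiplied by dx ∧ dy gives (-6*w - 3*y) dx ∧ dy ∧ dw
  d(3*y^2) includes (∂/∂y)(3*y^2) dy = (6*y) dy, which multiplied by dx ∧ dw gives (-6*y) dx ∧ dy ∧ dw
  d(3*w^2 + 3*w*z - y*z) includes (∂/∂w)(3*w^2 + 3*w*z - y*z) dw = (6*w + 3*z) dw, which multiplied by dy ∧ dz gives (6*w + 3*z) dy ∧ dz ∧ dw
Collecting like 3-forms: d(omega) = (-6*w - 9*y) dx ∧ dy ∧ dw + (6*w + 3*z) dy ∧ dz ∧ dw.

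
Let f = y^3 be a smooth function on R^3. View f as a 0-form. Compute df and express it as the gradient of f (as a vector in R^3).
df = (0) dx + (3*y^2) dy + (0) dz; grad f = (0, 3*y^2, 0)

For a 0-form f, d f = (∂f/∂x) dx + (∂f/∂y) dy + (∂f/∂z) dz. The components of the vector representation are exactly the entries of grad f in Cartesian coordinates:
  ∂f/∂x = 0
  ∂f/∂y = 3*y^2
  ∂f/∂z = 0.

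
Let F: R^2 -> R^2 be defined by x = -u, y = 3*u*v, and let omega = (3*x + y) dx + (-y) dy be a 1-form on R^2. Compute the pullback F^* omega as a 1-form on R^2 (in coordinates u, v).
F^* omega = (3*u*(-3*v^2 - v + 1)) du + (-9*u^2*v) dv

Using F^*(f dg) = (f ∘ F) d(g ∘ F), substitute each coordinate x_i by F_i(u, v) in f_i, and replace dx_i by d F_i = (∂F_i/∂u) du + (∂F_i/∂v) dv.
  For the x component: f_1(F) = 3*u*(v - 1); d F_1 = (-1) du + (0) dv
  For the y component: f_2(F) = -3*u*v; d F_2 = (3*v) du + (3*u) dv
Combining and collecting du, dv coefficients:
  coeff of du: 3*u*(-3*v^2 - v + 1)
  coeff of dv: -9*u^2*v
F^* omega = (3*u*(-3*v^2 - v + 1)) du + (-9*u^2*v) dv.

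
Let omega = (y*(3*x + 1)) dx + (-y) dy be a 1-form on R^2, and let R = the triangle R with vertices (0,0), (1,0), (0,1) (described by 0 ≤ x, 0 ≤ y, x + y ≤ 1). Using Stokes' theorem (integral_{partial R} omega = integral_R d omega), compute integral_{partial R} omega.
integral_(partial R) omega = -1

Stokes: integral_partial_R omega = integral_R d omega with d omega = (∂Q/∂x - ∂P/∂y) dx ∧ dy.
  ∂Q/∂x = 0
  ∂P/∂y = 3*x + 1
  integrand = ∂Q/∂x - ∂P/∂y = -3*x - 1.
Integrating over R: integral_0^1 integral_0^{1-x} (-3*x - 1) dy dx = -1.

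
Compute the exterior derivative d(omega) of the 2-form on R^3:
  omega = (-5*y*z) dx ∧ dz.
d(omega) = (5*z) dx ∧ dy ∧ dz

For a 2-form omega = sum_{i<j} g_{ij} dx_i ∧ dx_j, the exterior derivative is
  d(omega) = sum_{i<j} d(g_{ij}) ∧ dx_i ∧ dx_j = sum_{i<j, k} (∂g_{ij}/∂x_k) dx_k ∧ dx_i ∧ dx_j.
Expand each term, using dx_k ∧ dx_i ∧ dx_j = sgn(permutation) dx_{(a)} ∧ dx_{(b)} ∧ dx_{(c)} with (a < b < c) sorted:
  d(-5*y*z) includes (∂/∂y)(-5*y*z) dy = (-5*z) dy, which multiplied by dx ∧ dz gives (5*z) dx ∧ dy ∧ dz
Collecting like 3-forms: d(omega) = (5*z) dx ∧ dy ∧ dz.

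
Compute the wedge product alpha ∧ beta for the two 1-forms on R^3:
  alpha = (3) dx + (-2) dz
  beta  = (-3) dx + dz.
alpha ∧ beta = (-3) dx ∧ dz

Distribute the wedge, using dx_i ∧ dx_j = -dx_j ∧ dx_i and dx_i ∧ dx_i = 0. For each pair (i, j) with i < j, the coefficient of dx_i ∧ dx_j in alpha ∧ beta is (alpha_i * beta_j - alpha_j * beta_i). Collecting: alpha ∧ beta = (-3) dx ∧ dz.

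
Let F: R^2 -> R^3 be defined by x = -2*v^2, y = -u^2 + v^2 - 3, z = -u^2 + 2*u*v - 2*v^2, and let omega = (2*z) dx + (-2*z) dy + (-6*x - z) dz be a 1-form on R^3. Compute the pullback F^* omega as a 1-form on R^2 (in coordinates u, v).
F^* omega = (-6*u^3 + 14*u^2*v - 40*u*v^2 + 28*v^3) du + (2*u^3 + 4*u^2*v + 12*u*v^2 - 32*v^3) dv

Using F^*(f dg) = (f ∘ F) d(g ∘ F), substitute each coordinate x_i by F_i(u, v) in f_i, and replace dx_i by d F_i = (∂F_i/∂u) du + (∂F_i/∂v) dv.
  For the x component: f_1(F) = -2*u^2 + 4*u*v - 4*v^2; d F_1 = (0) du + (-4*v) dv
  For the y component: f_2(F) = 2*u^2 - 4*u*v + 4*v^2; d F_2 = (-2*u) du + (2*v) dv
  For the z component: f_3(F) = u^2 - 2*u*v + 14*v^2; d F_3 = (-2*u + 2*v) du + (2*u - 4*v) dv
Combining and collecting du, dv coefficients:
  coeff of du: -6*u^3 + 14*u^2*v - 40*u*v^2 + 28*v^3
  coeff of dv: 2*u^3 + 4*u^2*v + 12*u*v^2 - 32*v^3
F^* omega = (-6*u^3 + 14*u^2*v - 40*u*v^2 + 28*v^3) du + (2*u^3 + 4*u^2*v + 12*u*v^2 - 32*v^3) dv.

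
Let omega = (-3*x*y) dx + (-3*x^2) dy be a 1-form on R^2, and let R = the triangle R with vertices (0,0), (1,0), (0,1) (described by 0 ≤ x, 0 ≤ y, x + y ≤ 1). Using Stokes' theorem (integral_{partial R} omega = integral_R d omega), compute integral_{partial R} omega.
integral_(partial R) omega = -1/2

Stokes: integral_partial_R omega = integral_R d omega with d omega = (∂Q/∂x - ∂P/∂y) dx ∧ dy.
  ∂Q/∂x = -6*x
  ∂P/∂y = -3*x
  integrand = ∂Q/∂x - ∂P/∂y = -3*x.
Integrating over R: integral_0^1 integral_0^{1-x} (-3*x) dy dx = -1/2.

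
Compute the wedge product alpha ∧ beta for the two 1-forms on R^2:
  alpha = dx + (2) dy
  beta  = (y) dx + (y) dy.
alpha ∧ beta = (-y) dx ∧ dy

Distribute the wedge, using dx_i ∧ dx_j = -dx_j ∧ dx_i and dx_i ∧ dx_i = 0. For each pair (i, j) with i < j, the coefficient of dx_i ∧ dx_j in alpha ∧ beta is (alpha_i * beta_j - alpha_j * beta_i). Collecting: alpha ∧ beta = (-y) dx ∧ dy.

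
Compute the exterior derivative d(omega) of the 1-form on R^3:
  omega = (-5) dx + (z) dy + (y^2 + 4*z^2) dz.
d(omega) = (2*y - 1) dy ∧ dz

For a 1-form omega = sum_i f_i dx_i, the exterior derivative is
  d(omega) = sum_{i < j} (∂f_j/∂x_i - ∂f_i/∂x_j) dx_i ∧ dx_j.
  coefficient of dy ∧ dz: ∂f_3/∂y - ∂f_2/∂z = ∂(y^2 + 4*z^2)/∂y - ∂(z)/∂z = 2*y - 1
Assembling: d(omega) = (2*y - 1) dy ∧ dz.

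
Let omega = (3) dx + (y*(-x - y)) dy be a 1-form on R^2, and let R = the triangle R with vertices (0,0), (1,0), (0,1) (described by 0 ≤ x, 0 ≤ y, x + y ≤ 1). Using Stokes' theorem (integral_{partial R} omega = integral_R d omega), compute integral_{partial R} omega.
integral_(partial R) omega = -1/6

Stokes: integral_partial_R omega = integral_R d omega with d omega = (∂Q/∂x - ∂P/∂y) dx ∧ dy.
  ∂Q/∂x = -y
  ∂P/∂y = 0
  integrand = ∂Q/∂x - ∂P/∂y = -y.
Integrating over R: integral_0^1 integral_0^{1-x} (-y) dy dx = -1/6.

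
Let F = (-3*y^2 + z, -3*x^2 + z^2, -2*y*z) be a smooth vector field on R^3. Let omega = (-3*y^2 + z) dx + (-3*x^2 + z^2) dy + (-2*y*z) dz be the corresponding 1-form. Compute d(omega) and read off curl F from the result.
d(omega) = (-4*z) dy ∧ dz + (1) dz ∧ dx + (-6*x + 6*y) dx ∧ dy; curl F = (-4*z, 1, -6*x + 6*y)

d omega = sum_{i<j} (∂f_j/∂x_i - ∂f_i/∂x_j) dx_i ∧ dx_j. Under the identification (dy ∧ dz, dz ∧ dx, dx ∧ dy) ↔ (e_x, e_y, e_z), the coefficients are exactly the components of curl F. Compute:
  ∂R/∂y - ∂Q/∂z = (-2*z) - (2*z) = -4*z
  ∂P/∂z - ∂R/∂x = (1) - (0) = 1
  ∂Q/∂x - ∂P/∂y = (-6*x) - (-6*y) = -6*x + 6*y.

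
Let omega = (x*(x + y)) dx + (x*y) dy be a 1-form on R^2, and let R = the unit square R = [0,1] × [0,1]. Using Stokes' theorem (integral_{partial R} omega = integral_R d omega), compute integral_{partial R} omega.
integral_(partial R) omega = 0

Stokes: integral_partial_R omega = integral_R d omega with d omega = (∂Q/∂x - ∂P/∂y) dx ∧ dy.
  ∂Q/∂x = y
  ∂P/∂y = x
  integrand = ∂Q/∂x - ∂P/∂y = -x + y.
Integrating over R: integral_0^1 integral_0^1 (-x + y) dx dy = 0.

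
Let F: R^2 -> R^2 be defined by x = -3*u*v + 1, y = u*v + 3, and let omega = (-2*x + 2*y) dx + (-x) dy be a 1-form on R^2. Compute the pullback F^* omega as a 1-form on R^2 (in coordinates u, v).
F^* omega = (v*(-21*u*v - 13)) du + (u*(-21*u*v - 13)) dv

Using F^*(f dg) = (f ∘ F) d(g ∘ F), substitute each coordinate x_i by F_i(u, v) in f_i, and replace dx_i by d F_i = (∂F_i/∂u) du + (∂F_i/∂v) dv.
  For the x component: f_1(F) = 8*u*v + 4; d F_1 = (-3*v) du + (-3*u) dv
  For the y component: f_2(F) = 3*u*v - 1; d F_2 = (v) du + (u) dv
Combining and collecting du, dv coefficients:
  coeff of du: v*(-21*u*v - 13)
  coeff of dv: u*(-21*u*v - 13)
F^* omega = (v*(-21*u*v - 13)) du + (u*(-21*u*v - 13)) dv.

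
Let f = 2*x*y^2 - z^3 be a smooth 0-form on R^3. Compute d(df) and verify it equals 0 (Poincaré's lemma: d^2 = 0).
d(df) = 0

Step 1: df = sum_i (∂f/∂x_i) dx_i = (2*y^2) dx + (4*x*y) dy + (-3*z^2) dz.
Step 2: Apply d again. Using the 1-form formula, the coefficient of dx ∧ dy in d(df) is ∂^2 f/∂x ∂y - ∂^2 f/∂y ∂x = (4*y) - (4*y) = 0 (equality of mixed partials for smooth f).
Similarly for dx ∧ dz and dy ∧ dz — all coefficients vanish. So d(df) = 0.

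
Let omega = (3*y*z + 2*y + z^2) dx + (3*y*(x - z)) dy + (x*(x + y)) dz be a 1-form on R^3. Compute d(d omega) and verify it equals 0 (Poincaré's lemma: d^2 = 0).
d(d omega) = 0

Step 1: d omega = sum_{i<j} (∂f_j/∂x_i - ∂f_i/∂x_j) dx_i ∧ dx_j:
  coeff of dx ∧ dy: 3*y - 3*z - 2
  coeff of dx ∧ dz: 2*x - 2*y - 2*z
  coeff of dy ∧ dz: x + 3*y
Step 2: Apply d again to each 2-form coefficient. The only possible 3-form in R^3 is dx ∧ dy ∧ dz, with coefficient
  ∂(coeff of dy∧dz)/∂x - ∂(coeff of dx∧dz)/∂y + ∂(coeff of dx∧dy)/∂z
  = ∂/∂x (x + 3*y) - ∂/∂y (2*x - 2*y - 2*z) + ∂/∂z (3*y - 3*z - 2).
Each of these terms simplifies to sums of mixed partials that cancel in pairs. The result is 0 (by equality of mixed partials for smooth functions — Schwarz / Clairaut).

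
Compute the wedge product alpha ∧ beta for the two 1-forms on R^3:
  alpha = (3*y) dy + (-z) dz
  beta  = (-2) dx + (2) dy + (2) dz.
alpha ∧ beta = (6*y) dx ∧ dy + (6*y + 2*z) dy ∧ dz + (-2*z) dx ∧ dz

Distribute the wedge, using dx_i ∧ dx_j = -dx_j ∧ dx_i and dx_i ∧ dx_i = 0. For each pair (i, j) with i < j, the coefficient of dx_i ∧ dx_j in alpha ∧ beta is (alpha_i * beta_j - alpha_j * beta_i). Collecting: alpha ∧ beta = (6*y) dx ∧ dy + (6*y + 2*z) dy ∧ dz + (-2*z) dx ∧ dz.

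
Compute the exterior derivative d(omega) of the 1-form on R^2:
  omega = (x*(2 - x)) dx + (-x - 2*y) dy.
d(omega) = (-1) dx ∧ dy

For a 1-form omega = sum_i f_i dx_i, the exterior derivative is
  d(omega) = sum_{i < j} (∂f_j/∂x_i - ∂f_i/∂x_j) dx_i ∧ dx_j.
  coefficient of dx ∧ dy: ∂f_2/∂x - ∂f_1/∂y = ∂(-x - 2*y)/∂x - ∂(x*(2 - x))/∂y = -1
Assembling: d(omega) = (-1) dx ∧ dy.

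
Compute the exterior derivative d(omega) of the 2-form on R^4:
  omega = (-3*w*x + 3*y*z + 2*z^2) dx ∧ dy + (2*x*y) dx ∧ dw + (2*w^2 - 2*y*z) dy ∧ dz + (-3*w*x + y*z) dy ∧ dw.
d(omega) = (3*y + 4*z) dx ∧ dy ∧ dz + (-3*w - 5*x) dx ∧ dy ∧ dw + (4*w - y) dy ∧ dz ∧ dw

For a 2-form omega = sum_{i<j} g_{ij} dx_i ∧ dx_j, the exterior derivative is
  d(omega) = sum_{i<j} d(g_{ij}) ∧ dx_i ∧ dx_j = sum_{i<j, k} (∂g_{ij}/∂x_k) dx_k ∧ dx_i ∧ dx_j.
Expand each term, using dx_k ∧ dx_i ∧ dx_j = sgn(permutation) dx_{(a)} ∧ dx_{(b)} ∧ dx_{(c)} with (a < b < c) sorted:
  d(-3*w*x + 3*y*z + 2*z^2) includes (∂/∂z)(-3*w*x + 3*y*z + 2*z^2) dz = (3*y + 4*z) dz, which multiplied by dx ∧ dy gives (3*y + 4*z) dx ∧ dy ∧ dz
  d(-3*w*x + 3*y*z + 2*z^2) includes (∂/∂w)(-3*w*x + 3*y*z + 2*z^2) dw = (-3*x) dw, which multiplied by dx ∧ dy gives (-3*x) dx ∧ dy ∧ dw
  d(2*x*y) includes (∂/∂y)(2*x*y) dy = (2*x) dy, which multiplied by dx ∧ dw gives (-2*x) dx ∧ dy ∧ dw
  d(2*w^2 - 2*y*z) includes (∂/∂w)(2*w^2 - 2*y*z) dw = (4*w) dw, which multiplied by dy ∧ dz gives (4*w) dy ∧ dz ∧ dw
  d(-3*w*x + y*z) includes (∂/∂x)(-3*w*x + y*z) dx = (-3*w) dx, which multiplied by dy ∧ dw gives (-3*w) dx ∧ dy ∧ dw
  d(-3*w*x + y*z) includes (∂/∂z)(-3*w*x + y*z) dz = (y) dz, which multiplied by dy ∧ dw gives (-y) dy ∧ dz ∧ dw
Collecting like 3-forms: d(omega) = (3*y + 4*z) dx ∧ dy ∧ dz + (-3*w - 5*x) dx ∧ dy ∧ dw + (4*w - y) dy ∧ dz ∧ dw.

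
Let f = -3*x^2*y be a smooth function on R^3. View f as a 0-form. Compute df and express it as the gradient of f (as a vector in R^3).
df = (-6*x*y) dx + (-3*x^2) dy + (0) dz; grad f = (-6*x*y, -3*x^2, 0)

For a 0-form f, d f = (∂f/∂x) dx + (∂f/∂y) dy + (∂f/∂z) dz. The components of the vector representation are exactly the entries of grad f in Cartesian coordinates:
  ∂f/∂x = -6*x*y
  ∂f/∂y = -3*x^2
  ∂f/∂z = 0.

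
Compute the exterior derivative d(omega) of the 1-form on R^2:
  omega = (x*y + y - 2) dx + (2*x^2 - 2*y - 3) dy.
d(omega) = (3*x - 1) dx ∧ dy

For a 1-form omega = sum_i f_i dx_i, the exterior derivative is
  d(omega) = sum_{i < j} (∂f_j/∂x_i - ∂f_i/∂x_j) dx_i ∧ dx_j.
  coefficient of dx ∧ dy: ∂f_2/∂x - ∂f_1/∂y = ∂(2*x^2 - 2*y - 3)/∂x - ∂(x*y + y - 2)/∂y = 3*x - 1
Assembling: d(omega) = (3*x - 1) dx ∧ dy.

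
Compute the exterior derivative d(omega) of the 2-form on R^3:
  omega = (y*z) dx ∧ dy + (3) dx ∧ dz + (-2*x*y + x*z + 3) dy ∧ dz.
d(omega) = (-y + z) dx ∧ dy ∧ dz

For a 2-form omega = sum_{i<j} g_{ij} dx_i ∧ dx_j, the exterior derivative is
  d(omega) = sum_{i<j} d(g_{ij}) ∧ dx_i ∧ dx_j = sum_{i<j, k} (∂g_{ij}/∂x_k) dx_k ∧ dx_i ∧ dx_j.
Expand each term, using dx_k ∧ dx_i ∧ dx_j = sgn(permutation) dx_{(a)} ∧ dx_{(b)} ∧ dx_{(c)} with (a < b < c) sorted:
  d(y*z) includes (∂/∂z)(y*z) dz = (y) dz, which multiplied by dx ∧ dy gives (y) dx ∧ dy ∧ dz
  d(-2*x*y + x*z + 3) includes (∂/∂x)(-2*x*y + x*z + 3) dx = (-2*y + z) dx, which multiplied by dy ∧ dz gives (-2*y + z) dx ∧ dy ∧ dz
Collecting like 3-forms: d(omega) = (-y + z) dx ∧ dy ∧ dz.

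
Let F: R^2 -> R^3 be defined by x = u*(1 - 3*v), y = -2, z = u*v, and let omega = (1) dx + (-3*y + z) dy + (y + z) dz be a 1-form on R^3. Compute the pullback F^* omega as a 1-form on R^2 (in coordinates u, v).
F^* omega = (u*v^2 - 5*v + 1) du + (u*(u*v - 5)) dv

Using F^*(f dg) = (f ∘ F) d(g ∘ F), substitute each coordinate x_i by F_i(u, v) in f_i, and replace dx_i by d F_i = (∂F_i/∂u) du + (∂F_i/∂v) dv.
  For the x component: f_1(F) = 1; d F_1 = (1 - 3*v) du + (-3*u) dv
  For the y component: f_2(F) = u*v + 6; d F_2 = (0) du + (0) dv
  For the z component: f_3(F) = u*v - 2; d F_3 = (v) du + (u) dv
Combining and collecting du, dv coefficients:
  coeff of du: u*v^2 - 5*v + 1
  coeff of dv: u*(u*v - 5)
F^* omega = (u*v^2 - 5*v + 1) du + (u*(u*v - 5)) dv.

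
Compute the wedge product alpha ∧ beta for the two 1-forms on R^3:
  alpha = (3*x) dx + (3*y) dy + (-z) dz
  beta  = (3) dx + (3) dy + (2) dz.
alpha ∧ beta = (9*x - 9*y) dx ∧ dy + (6*x + 3*z) dx ∧ dz + (6*y + 3*z) dy ∧ dz

Distribute the wedge, using dx_i ∧ dx_j = -dx_j ∧ dx_i and dx_i ∧ dx_i = 0. For each pair (i, j) with i < j, the coefficient of dx_i ∧ dx_j in alpha ∧ beta is (alpha_i * beta_j - alpha_j * beta_i). Collecting: alpha ∧ beta = (9*x - 9*y) dx ∧ dy + (6*x + 3*z) dx ∧ dz + (6*y + 3*z) dy ∧ dz.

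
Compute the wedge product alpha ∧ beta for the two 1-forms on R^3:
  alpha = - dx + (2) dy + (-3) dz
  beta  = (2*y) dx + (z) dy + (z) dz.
alpha ∧ beta = (-4*y - z) dx ∧ dy + (6*y - z) dx ∧ dz + (5*z) dy ∧ dz

Distribute the wedge, using dx_i ∧ dx_j = -dx_j ∧ dx_i and dx_i ∧ dx_i = 0. For each pair (i, j) with i < j, the coefficient of dx_i ∧ dx_j in alpha ∧ beta is (alpha_i * beta_j - alpha_j * beta_i). Collecting: alpha ∧ beta = (-4*y - z) dx ∧ dy + (6*y - z) dx ∧ dz + (5*z) dy ∧ dz.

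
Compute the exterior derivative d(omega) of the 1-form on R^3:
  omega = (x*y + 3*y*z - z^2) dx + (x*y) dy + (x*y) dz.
d(omega) = (-x + y - 3*z) dx ∧ dy + (-2*y + 2*z) dx ∧ dz + (x) dy ∧ dz

For a 1-form omega = sum_i f_i dx_i, the exterior derivative is
  d(omega) = sum_{i < j} (∂f_j/∂x_i - ∂f_i/∂x_j) dx_i ∧ dx_j.
  coefficient of dx ∧ dy: ∂f_2/∂x - ∂f_1/∂y = ∂(x*y)/∂x - ∂(x*y + 3*y*z - z^2)/∂y = -x + y - 3*z
  coefficient of dx ∧ dz: ∂f_3/∂x - ∂f_1/∂z = ∂(x*y)/∂x - ∂(x*y + 3*y*z - z^2)/∂z = -2*y + 2*z
  coefficient of dy ∧ dz: ∂f_3/∂y - ∂f_2/∂z = ∂(x*y)/∂y - ∂(x*y)/∂z = x
Assembling: d(omega) = (-x + y - 3*z) dx ∧ dy + (-2*y + 2*z) dx ∧ dz + (x) dy ∧ dz.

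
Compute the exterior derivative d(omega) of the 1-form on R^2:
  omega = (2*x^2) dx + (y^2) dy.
d(omega) = 0

For a 1-form omega = sum_i f_i dx_i, the exterior derivative is
  d(omega) = sum_{i < j} (∂f_j/∂x_i - ∂f_i/∂x_j) dx_i ∧ dx_j.

Assembling: d(omega) = 0.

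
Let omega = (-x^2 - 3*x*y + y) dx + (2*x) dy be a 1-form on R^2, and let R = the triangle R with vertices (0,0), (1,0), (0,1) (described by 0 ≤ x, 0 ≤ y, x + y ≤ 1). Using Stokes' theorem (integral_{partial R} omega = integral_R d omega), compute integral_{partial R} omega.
integral_(partial R) omega = 1

Stokes: integral_partial_R omega = integral_R d omega with d omega = (∂Q/∂x - ∂P/∂y) dx ∧ dy.
  ∂Q/∂x = 2
  ∂P/∂y = 1 - 3*x
  integrand = ∂Q/∂x - ∂P/∂y = 3*x + 1.
Integrating over R: integral_0^1 integral_0^{1-x} (3*x + 1) dy dx = 1.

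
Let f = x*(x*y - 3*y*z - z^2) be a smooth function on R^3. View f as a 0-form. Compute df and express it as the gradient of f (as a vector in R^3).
df = (2*x*y - 3*y*z - z^2) dx + (x*(x - 3*z)) dy + (x*(-3*y - 2*z)) dz; grad f = (2*x*y - 3*y*z - z^2, x*(x - 3*z), x*(-3*y - 2*z))

For a 0-form f, d f = (∂f/∂x) dx + (∂f/∂y) dy + (∂f/∂z) dz. The components of the vector representation are exactly the entries of grad f in Cartesian coordinates:
  ∂f/∂x = 2*x*y - 3*y*z - z^2
  ∂f/∂y = x*(x - 3*z)
  ∂f/∂z = x*(-3*y - 2*z).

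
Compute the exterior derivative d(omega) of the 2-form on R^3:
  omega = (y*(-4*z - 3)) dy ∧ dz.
d(omega) = 0

For a 2-form omega = sum_{i<j} g_{ij} dx_i ∧ dx_j, the exterior derivative is
  d(omega) = sum_{i<j} d(g_{ij}) ∧ dx_i ∧ dx_j = sum_{i<j, k} (∂g_{ij}/∂x_k) dx_k ∧ dx_i ∧ dx_j.
Expand each term, using dx_k ∧ dx_i ∧ dx_j = sgn(permutation) dx_{(a)} ∧ dx_{(b)} ∧ dx_{(c)} with (a < b < c) sorted:

Collecting like 3-forms: d(omega) = 0.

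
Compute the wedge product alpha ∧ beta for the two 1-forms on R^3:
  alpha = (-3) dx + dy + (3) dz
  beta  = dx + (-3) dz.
alpha ∧ beta = (6) dx ∧ dz + (-1) dx ∧ dy + (-3) dy ∧ dz

Distribute the wedge, using dx_i ∧ dx_j = -dx_j ∧ dx_i and dx_i ∧ dx_i = 0. For each pair (i, j) with i < j, the coefficient of dx_i ∧ dx_j in alpha ∧ beta is (alpha_i * beta_j - alpha_j * beta_i). Collecting: alpha ∧ beta = (6) dx ∧ dz + (-1) dx ∧ dy + (-3) dy ∧ dz.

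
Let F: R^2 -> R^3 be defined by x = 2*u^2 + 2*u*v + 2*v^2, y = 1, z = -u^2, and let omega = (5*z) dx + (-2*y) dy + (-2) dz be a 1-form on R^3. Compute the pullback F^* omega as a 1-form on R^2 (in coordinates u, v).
F^* omega = (2*u*(-10*u^2 - 5*u*v + 2)) du + (10*u^2*(-u - 2*v)) dv

Using F^*(f dg) = (f ∘ F) d(g ∘ F), substitute each coordinate x_i by F_i(u, v) in f_i, and replace dx_i by d F_i = (∂F_i/∂u) du + (∂F_i/∂v) dv.
  For the x component: f_1(F) = -5*u^2; d F_1 = (4*u + 2*v) du + (2*u + 4*v) dv
  For the y component: f_2(F) = -2; d F_2 = (0) du + (0) dv
  For the z component: f_3(F) = -2; d F_3 = (-2*u) du + (0) dv
Combining and collecting du, dv coefficients:
  coeff of du: 2*u*(-10*u^2 - 5*u*v + 2)
  coeff of dv: 10*u^2*(-u - 2*v)
F^* omega = (2*u*(-10*u^2 - 5*u*v + 2)) du + (10*u^2*(-u - 2*v)) dv.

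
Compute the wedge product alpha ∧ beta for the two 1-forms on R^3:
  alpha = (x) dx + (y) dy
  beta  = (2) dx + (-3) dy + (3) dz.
alpha ∧ beta = (-3*x - 2*y) dx ∧ dy + (3*x) dx ∧ dz + (3*y) dy ∧ dz

Distribute the wedge, using dx_i ∧ dx_j = -dx_j ∧ dx_i and dx_i ∧ dx_i = 0. For each pair (i, j) with i < j, the coefficient of dx_i ∧ dx_j in alpha ∧ beta is (alpha_i * beta_j - alpha_j * beta_i). Collecting: alpha ∧ beta = (-3*x - 2*y) dx ∧ dy + (3*x) dx ∧ dz + (3*y) dy ∧ dz.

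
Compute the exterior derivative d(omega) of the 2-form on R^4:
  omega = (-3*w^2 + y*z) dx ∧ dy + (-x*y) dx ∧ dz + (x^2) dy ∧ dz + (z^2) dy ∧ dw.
d(omega) = (3*x + y) dx ∧ dy ∧ dz + (-6*w) dx ∧ dy ∧ dw + (-2*z) dy ∧ dz ∧ dw

For a 2-form omega = sum_{i<j} g_{ij} dx_i ∧ dx_j, the exterior derivative is
  d(omega) = sum_{i<j} d(g_{ij}) ∧ dx_i ∧ dx_j = sum_{i<j, k} (∂g_{ij}/∂x_k) dx_k ∧ dx_i ∧ dx_j.
Expand each term, using dx_k ∧ dx_i ∧ dx_j = sgn(permutation) dx_{(a)} ∧ dx_{(b)} ∧ dx_{(c)} with (a < b < c) sorted:
  d(-3*w^2 + y*z) includes (∂/∂z)(-3*w^2 + y*z) dz = (y) dz, which multiplied by dx ∧ dy gives (y) dx ∧ dy ∧ dz
  d(-3*w^2 + y*z) includes (∂/∂w)(-3*w^2 + y*z) dw = (-6*w) dw, which multiplied by dx ∧ dy gives (-6*w) dx ∧ dy ∧ dw
  d(-x*y) includes (∂/∂y)(-x*y) dy = (-x) dy, which multiplied by dx ∧ dz gives (x) dx ∧ dy ∧ dz
  d(x^2) includes (∂/∂x)(x^2) dx = (2*x) dx, which multiplied by dy ∧ dz gives (2*x) dx ∧ dy ∧ dz
  d(z^2) includes (∂/∂z)(z^2) dz = (2*z) dz, which multiplied by dy ∧ dw gives (-2*z) dy ∧ dz ∧ dw
Collecting like 3-forms: d(omega) = (3*x + y) dx ∧ dy ∧ dz + (-6*w) dx ∧ dy ∧ dw + (-2*z) dy ∧ dz ∧ dw.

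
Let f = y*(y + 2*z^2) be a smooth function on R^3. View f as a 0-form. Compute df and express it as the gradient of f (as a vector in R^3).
df = (0) dx + (2*y + 2*z^2) dy + (4*y*z) dz; grad f = (0, 2*y + 2*z^2, 4*y*z)

For a 0-form f, d f = (∂f/∂x) dx + (∂f/∂y) dy + (∂f/∂z) dz. The components of the vector representation are exactly the entries of grad f in Cartesian coordinates:
  ∂f/∂x = 0
  ∂f/∂y = 2*y + 2*z^2
  ∂f/∂z = 4*y*z.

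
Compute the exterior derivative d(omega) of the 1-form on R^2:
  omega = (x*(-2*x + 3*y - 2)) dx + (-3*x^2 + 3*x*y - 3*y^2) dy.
d(omega) = (-9*x + 3*y) dx ∧ dy

For a 1-form omega = sum_i f_i dx_i, the exterior derivative is
  d(omega) = sum_{i < j} (∂f_j/∂x_i - ∂f_i/∂x_j) dx_i ∧ dx_j.
  coefficient of dx ∧ dy: ∂f_2/∂x - ∂f_1/∂y = ∂(-3*x^2 + 3*x*y - 3*y^2)/∂x - ∂(x*(-2*x + 3*y - 2))/∂y = -9*x + 3*y
Assembling: d(omega) = (-9*x + 3*y) dx ∧ dy.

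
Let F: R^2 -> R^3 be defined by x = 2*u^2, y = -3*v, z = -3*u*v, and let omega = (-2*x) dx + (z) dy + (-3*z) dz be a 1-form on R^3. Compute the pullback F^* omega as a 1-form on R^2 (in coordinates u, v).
F^* omega = (u*(-16*u^2 - 27*v^2)) du + (9*u*v*(1 - 3*u)) dv

Using F^*(f dg) = (f ∘ F) d(g ∘ F), substitute each coordinate x_i by F_i(u, v) in f_i, and replace dx_i by d F_i = (∂F_i/∂u) du + (∂F_i/∂v) dv.
  For the x component: f_1(F) = -4*u^2; d F_1 = (4*u) du + (0) dv
  For the y component: f_2(F) = -3*u*v; d F_2 = (0) du + (-3) dv
  For the z component: f_3(F) = 9*u*v; d F_3 = (-3*v) du + (-3*u) dv
Combining and collecting du, dv coefficients:
  coeff of du: u*(-16*u^2 - 27*v^2)
  coeff of dv: 9*u*v*(1 - 3*u)
F^* omega = (u*(-16*u^2 - 27*v^2)) du + (9*u*v*(1 - 3*u)) dv.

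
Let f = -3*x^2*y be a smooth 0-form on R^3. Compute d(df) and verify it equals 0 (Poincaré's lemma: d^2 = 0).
d(df) = 0

Step 1: df = sum_i (∂f/∂x_i) dx_i = (-6*x*y) dx + (-3*x^2) dy + (0) dz.
Step 2: Apply d again. Using the 1-form formula, the coefficient of dx ∧ dy in d(df) is ∂^2 f/∂x ∂y - ∂^2 f/∂y ∂x = (-6*x) - (-6*x) = 0 (equality of mixed partials for smooth f).
Similarly for dx ∧ dz and dy ∧ dz — all coefficients vanish. So d(df) = 0.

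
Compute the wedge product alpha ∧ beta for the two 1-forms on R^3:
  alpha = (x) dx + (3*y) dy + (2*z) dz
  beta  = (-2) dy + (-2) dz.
alpha ∧ beta = (-2*x) dx ∧ dy + (-2*x) dx ∧ dz + (-6*y + 4*z) dy ∧ dz

Distribute the wedge, using dx_i ∧ dx_j = -dx_j ∧ dx_i and dx_i ∧ dx_i = 0. For each pair (i, j) with i < j, the coefficient of dx_i ∧ dx_j in alpha ∧ beta is (alpha_i * beta_j - alpha_j * beta_i). Collecting: alpha ∧ beta = (-2*x) dx ∧ dy + (-2*x) dx ∧ dz + (-6*y + 4*z) dy ∧ dz.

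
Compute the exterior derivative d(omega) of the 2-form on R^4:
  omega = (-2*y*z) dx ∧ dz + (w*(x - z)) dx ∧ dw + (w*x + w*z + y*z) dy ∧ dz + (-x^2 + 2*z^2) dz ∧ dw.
d(omega) = (w + 2*z) dx ∧ dy ∧ dz + (w - 2*x) dx ∧ dz ∧ dw + (x + z) dy ∧ dz ∧ dw

For a 2-form omega = sum_{i<j} g_{ij} dx_i ∧ dx_j, the exterior derivative is
  d(omega) = sum_{i<j} d(g_{ij}) ∧ dx_i ∧ dx_j = sum_{i<j, k} (∂g_{ij}/∂x_k) dx_k ∧ dx_i ∧ dx_j.
Expand each term, using dx_k ∧ dx_i ∧ dx_j = sgn(permutation) dx_{(a)} ∧ dx_{(b)} ∧ dx_{(c)} with (a < b < c) sorted:
  d(-2*y*z) includes (∂/∂y)(-2*y*z) dy = (-2*z) dy, which multiplied by dx ∧ dz gives (2*z) dx ∧ dy ∧ dz
  d(w*(x - z)) includes (∂/∂z)(w*(x - z)) dz = (-w) dz, which multiplied by dx ∧ dw gives (w) dx ∧ dz ∧ dw
  d(w*x + w*z + y*z) includes (∂/∂x)(w*x + w*z + y*z) dx = (w) dx, which multiplied by dy ∧ dz gives (w) dx ∧ dy ∧ dz
  d(w*x + w*z + y*z) includes (∂/∂w)(w*x + w*z + y*z) dw = (x + z) dw, which multiplied by dy ∧ dz gives (x + z) dy ∧ dz ∧ dw
  d(-x^2 + 2*z^2) includes (∂/∂x)(-x^2 + 2*z^2) dx = (-2*x) dx, which multiplied by dz ∧ dw gives (-2*x) dx ∧ dz ∧ dw
Collecting like 3-forms: d(omega) = (w + 2*z) dx ∧ dy ∧ dz + (w - 2*x) dx ∧ dz ∧ dw + (x + z) dy ∧ dz ∧ dw.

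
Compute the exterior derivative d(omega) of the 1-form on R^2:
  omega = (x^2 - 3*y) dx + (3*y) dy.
d(omega) = (3) dx ∧ dy

For a 1-form omega = sum_i f_i dx_i, the exterior derivative is
  d(omega) = sum_{i < j} (∂f_j/∂x_i - ∂f_i/∂x_j) dx_i ∧ dx_j.
  coefficient of dx ∧ dy: ∂f_2/∂x - ∂f_1/∂y = ∂(3*y)/∂x - ∂(x^2 - 3*y)/∂y = 3
Assembling: d(omega) = (3) dx ∧ dy.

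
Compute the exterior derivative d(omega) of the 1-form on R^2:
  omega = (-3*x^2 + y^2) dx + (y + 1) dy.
d(omega) = (-2*y) dx ∧ dy

For a 1-form omega = sum_i f_i dx_i, the exterior derivative is
  d(omega) = sum_{i < j} (∂f_j/∂x_i - ∂f_i/∂x_j) dx_i ∧ dx_j.
  coefficient of dx ∧ dy: ∂f_2/∂x - ∂f_1/∂y = ∂(y + 1)/∂x - ∂(-3*x^2 + y^2)/∂y = -2*y
Assembling: d(omega) = (-2*y) dx ∧ dy.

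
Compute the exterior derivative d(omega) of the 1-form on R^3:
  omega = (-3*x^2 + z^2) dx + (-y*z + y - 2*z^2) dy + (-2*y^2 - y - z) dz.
d(omega) = (-2*z) dx ∧ dz + (-3*y + 4*z - 1) dy ∧ dz

For a 1-form omega = sum_i f_i dx_i, the exterior derivative is
  d(omega) = sum_{i < j} (∂f_j/∂x_i - ∂f_i/∂x_j) dx_i ∧ dx_j.
  coefficient of dx ∧ dz: ∂f_3/∂x - ∂f_1/∂z = ∂(-2*y^2 - y - z)/∂x - ∂(-3*x^2 + z^2)/∂z = -2*z
  coefficient of dy ∧ dz: ∂f_3/∂y - ∂f_2/∂z = ∂(-2*y^2 - y - z)/∂y - ∂(-y*z + y - 2*z^2)/∂z = -3*y + 4*z - 1
Assembling: d(omega) = (-2*z) dx ∧ dz + (-3*y + 4*z - 1) dy ∧ dz.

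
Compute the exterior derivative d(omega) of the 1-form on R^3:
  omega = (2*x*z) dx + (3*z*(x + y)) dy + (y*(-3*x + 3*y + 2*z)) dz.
d(omega) = (3*z) dx ∧ dy + (-2*x - 3*y) dx ∧ dz + (-6*x + 3*y + 2*z) dy ∧ dz

For a 1-form omega = sum_i f_i dx_i, the exterior derivative is
  d(omega) = sum_{i < j} (∂f_j/∂x_i - ∂f_i/∂x_j) dx_i ∧ dx_j.
  coefficient of dx ∧ dy: ∂f_2/∂x - ∂f_1/∂y = ∂(3*z*(x + y))/∂x - ∂(2*x*z)/∂y = 3*z
  coefficient of dx ∧ dz: ∂f_3/∂x - ∂f_1/∂z = ∂(y*(-3*x + 3*y + 2*z))/∂x - ∂(2*x*z)/∂z = -2*x - 3*y
  coefficient of dy ∧ dz: ∂f_3/∂y - ∂f_2/∂z = ∂(y*(-3*x + 3*y + 2*z))/∂y - ∂(3*z*(x + y))/∂z = -6*x + 3*y + 2*z
Assembling: d(omega) = (3*z) dx ∧ dy + (-2*x - 3*y) dx ∧ dz + (-6*x + 3*y + 2*z) dy ∧ dz.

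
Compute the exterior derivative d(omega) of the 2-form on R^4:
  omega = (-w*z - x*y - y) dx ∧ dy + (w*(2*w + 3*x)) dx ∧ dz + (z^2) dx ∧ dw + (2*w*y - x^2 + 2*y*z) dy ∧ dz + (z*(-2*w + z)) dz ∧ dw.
d(omega) = (-w - 2*x) dx ∧ dy ∧ dz + (-z) dx ∧ dy ∧ dw + (4*w + 3*x - 2*z) dx ∧ dz ∧ dw + (2*y) dy ∧ dz ∧ dw

For a 2-form omega = sum_{i<j} g_{ij} dx_i ∧ dx_j, the exterior derivative is
  d(omega) = sum_{i<j} d(g_{ij}) ∧ dx_i ∧ dx_j = sum_{i<j, k} (∂g_{ij}/∂x_k) dx_k ∧ dx_i ∧ dx_j.
Expand each term, using dx_k ∧ dx_i ∧ dx_j = sgn(permutation) dx_{(a)} ∧ dx_{(b)} ∧ dx_{(c)} with (a < b < c) sorted:
  d(-w*z - x*y - y) includes (∂/∂z)(-w*z - x*y - y) dz = (-w) dz, which multiplied by dx ∧ dy gives (-w) dx ∧ dy ∧ dz
  d(-w*z - x*y - y) includes (∂/∂w)(-w*z - x*y - y) dw = (-z) dw, which multiplied by dx ∧ dy gives (-z) dx ∧ dy ∧ dw
  d(w*(2*w + 3*x)) includes (∂/∂w)(w*(2*w + 3*x)) dw = (4*w + 3*x) dw, which multiplied by dx ∧ dz gives (4*w + 3*x) dx ∧ dz ∧ dw
  d(z^2) includes (∂/∂z)(z^2) dz = (2*z) dz, which multiplied by dx ∧ dw gives (-2*z) dx ∧ dz ∧ dw
  d(2*w*y - x^2 + 2*y*z) includes (∂/∂x)(2*w*y - x^2 + 2*y*z) dx = (-2*x) dx, which multiplied by dy ∧ dz gives (-2*x) dx ∧ dy ∧ dz
  d(2*w*y - x^2 + 2*y*z) includes (∂/∂w)(2*w*y - x^2 + 2*y*z) dw = (2*y) dw, which multiplied by dy ∧ dz gives (2*y) dy ∧ dz ∧ dw
Collecting like 3-forms: d(omega) = (-w - 2*x) dx ∧ dy ∧ dz + (-z) dx ∧ dy ∧ dw + (4*w + 3*x - 2*z) dx ∧ dz ∧ dw + (2*y) dy ∧ dz ∧ dw.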